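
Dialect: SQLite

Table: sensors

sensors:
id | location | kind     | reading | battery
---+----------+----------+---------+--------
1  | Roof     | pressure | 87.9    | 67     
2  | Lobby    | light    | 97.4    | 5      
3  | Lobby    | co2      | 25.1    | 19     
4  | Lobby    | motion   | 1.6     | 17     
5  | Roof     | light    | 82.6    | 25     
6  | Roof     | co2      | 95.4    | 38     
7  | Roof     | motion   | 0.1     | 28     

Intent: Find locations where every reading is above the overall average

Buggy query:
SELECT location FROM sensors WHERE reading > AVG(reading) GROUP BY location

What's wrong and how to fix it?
Bug: WHERE evaluates per row before aggregation, so AVG() is unavailable

Fix: Use a subquery for AVG and a HAVING MIN(...) filter so the condition holds for every row in the group

Corrected query:
SELECT location FROM sensors GROUP BY location HAVING MIN(reading) > (SELECT AVG(reading) FROM sensors)

Result:
(no rows)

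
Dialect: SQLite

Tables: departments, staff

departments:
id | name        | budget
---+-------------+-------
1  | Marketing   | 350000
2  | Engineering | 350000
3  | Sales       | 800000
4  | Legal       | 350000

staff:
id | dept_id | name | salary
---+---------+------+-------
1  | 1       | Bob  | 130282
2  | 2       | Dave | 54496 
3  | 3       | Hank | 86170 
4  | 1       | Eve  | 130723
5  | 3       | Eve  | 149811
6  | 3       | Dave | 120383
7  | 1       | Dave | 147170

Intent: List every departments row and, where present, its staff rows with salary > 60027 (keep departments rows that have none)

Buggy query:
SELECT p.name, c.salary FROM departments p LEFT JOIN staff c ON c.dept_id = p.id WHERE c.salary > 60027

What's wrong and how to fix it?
Bug: A WHERE condition on the right-hand table after LEFT JOIN drops unmatched parents

Fix: Put 'c.salary > 60027' in the JOIN's ON clause instead of WHERE

Corrected query:
SELECT p.name, c.salary FROM departments p LEFT JOIN staff c ON c.dept_id = p.id AND c.salary > 60027

Result:
name        | salary
------------+-------
Marketing   | 130282
Marketing   | 130723
Marketing   | 147170
Engineering | NULL  
Sales       | 86170 
Sales       | 120383
Sales       | 149811
Legal       | NULL  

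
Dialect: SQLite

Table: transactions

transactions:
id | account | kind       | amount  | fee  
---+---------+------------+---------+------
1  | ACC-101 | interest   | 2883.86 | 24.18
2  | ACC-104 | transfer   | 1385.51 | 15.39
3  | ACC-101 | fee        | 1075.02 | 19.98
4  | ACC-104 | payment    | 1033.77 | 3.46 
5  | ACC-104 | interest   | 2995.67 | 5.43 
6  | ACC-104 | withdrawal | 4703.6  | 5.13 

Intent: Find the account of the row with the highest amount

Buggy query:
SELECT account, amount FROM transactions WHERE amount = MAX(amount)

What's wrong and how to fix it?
Bug: MAX(amount) is an aggregate and cannot be used directly in WHERE

Fix: Wrap MAX in a scalar subquery so WHERE compares against a single value

Corrected query:
SELECT account, amount FROM transactions WHERE amount = (SELECT MAX(amount) FROM transactions)

Result:
account | amount
--------+-------
ACC-104 | 4703.6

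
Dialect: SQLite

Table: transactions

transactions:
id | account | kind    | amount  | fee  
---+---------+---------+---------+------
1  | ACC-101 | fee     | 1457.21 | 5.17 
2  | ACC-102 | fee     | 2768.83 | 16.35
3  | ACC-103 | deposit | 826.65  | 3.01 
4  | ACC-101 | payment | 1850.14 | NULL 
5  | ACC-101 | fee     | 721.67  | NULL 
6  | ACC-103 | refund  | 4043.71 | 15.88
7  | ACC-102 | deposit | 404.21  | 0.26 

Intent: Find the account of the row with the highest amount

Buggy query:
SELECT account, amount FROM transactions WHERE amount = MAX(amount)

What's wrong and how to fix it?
Bug: MAX(amount) is an aggregate and cannot be used directly in WHERE

Fix: Wrap MAX in a scalar subquery so WHERE compares against a single value

Corrected query:
SELECT account, amount FROM transactions WHERE amount = (SELECT MAX(amount) FROM transactions)

Result:
account | amount 
--------+--------
ACC-103 | 4043.71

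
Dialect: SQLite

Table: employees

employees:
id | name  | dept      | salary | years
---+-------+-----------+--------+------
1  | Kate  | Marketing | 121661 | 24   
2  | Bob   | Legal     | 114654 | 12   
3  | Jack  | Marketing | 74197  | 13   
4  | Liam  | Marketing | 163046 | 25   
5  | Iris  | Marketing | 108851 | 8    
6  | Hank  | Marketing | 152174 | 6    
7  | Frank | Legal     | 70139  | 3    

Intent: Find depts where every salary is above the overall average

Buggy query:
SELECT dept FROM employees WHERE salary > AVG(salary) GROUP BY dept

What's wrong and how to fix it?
Bug: WHERE evaluates per row before aggregation, so AVG() is unavailable

Fix: Compute the overall average in a scalar subquery and compare each group's MIN against it in HAVING

Corrected query:
SELECT dept FROM employees GROUP BY dept HAVING MIN(salary) > (SELECT AVG(salary) FROM employees)

Result:
(no rows)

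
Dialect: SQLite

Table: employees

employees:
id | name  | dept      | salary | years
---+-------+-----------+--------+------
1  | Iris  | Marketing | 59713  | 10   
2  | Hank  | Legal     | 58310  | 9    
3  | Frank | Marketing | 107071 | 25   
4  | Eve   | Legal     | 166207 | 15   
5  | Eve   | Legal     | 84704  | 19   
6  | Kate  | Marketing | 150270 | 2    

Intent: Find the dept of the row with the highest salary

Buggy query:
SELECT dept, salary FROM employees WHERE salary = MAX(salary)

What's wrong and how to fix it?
Bug: MAX(salary) is an aggregate and cannot be used directly in WHERE

Fix: Use a subquery: WHERE salary = (SELECT MAX(salary) FROM employees)

Corrected query:
SELECT dept, salary FROM employees WHERE salary = (SELECT MAX(salary) FROM employees)

Result:
dept  | salary
------+-------
Legal | 166207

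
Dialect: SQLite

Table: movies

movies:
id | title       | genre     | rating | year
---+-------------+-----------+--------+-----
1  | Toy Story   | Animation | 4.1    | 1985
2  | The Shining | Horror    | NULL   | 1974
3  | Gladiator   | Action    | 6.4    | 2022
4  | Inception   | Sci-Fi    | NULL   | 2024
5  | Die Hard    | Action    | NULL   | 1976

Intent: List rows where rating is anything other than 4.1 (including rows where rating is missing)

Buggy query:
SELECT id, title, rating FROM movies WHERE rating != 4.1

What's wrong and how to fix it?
Bug: 'rating != 4.1' is unknown when rating is NULL, so NULL rows are silently excluded

Fix: Add an explicit OR rating IS NULL to include the missing-value rows

Corrected query:
SELECT id, title, rating FROM movies WHERE rating != 4.1 OR rating IS NULL

Result:
id | title       | rating
---+-------------+-------
2  | The Shining | NULL  
3  | Gladiator   | 6.4   
4  | Inception   | NULL  
5  | Die Hard    | NULL  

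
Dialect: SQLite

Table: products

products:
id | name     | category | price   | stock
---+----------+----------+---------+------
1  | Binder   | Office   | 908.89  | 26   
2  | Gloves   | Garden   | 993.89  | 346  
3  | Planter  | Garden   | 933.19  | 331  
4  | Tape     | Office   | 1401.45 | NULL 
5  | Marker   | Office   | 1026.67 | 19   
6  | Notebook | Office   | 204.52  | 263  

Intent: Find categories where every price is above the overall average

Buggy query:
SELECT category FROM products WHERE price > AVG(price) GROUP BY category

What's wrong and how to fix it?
Bug: AVG() is an aggregate; it can't sit directly in WHERE

Fix: Compute the overall average in a scalar subquery and compare each group's MIN against it in HAVING

Corrected query:
SELECT category FROM products GROUP BY category HAVING MIN(price) > (SELECT AVG(price) FROM products)

Result:
category
--------
Garden  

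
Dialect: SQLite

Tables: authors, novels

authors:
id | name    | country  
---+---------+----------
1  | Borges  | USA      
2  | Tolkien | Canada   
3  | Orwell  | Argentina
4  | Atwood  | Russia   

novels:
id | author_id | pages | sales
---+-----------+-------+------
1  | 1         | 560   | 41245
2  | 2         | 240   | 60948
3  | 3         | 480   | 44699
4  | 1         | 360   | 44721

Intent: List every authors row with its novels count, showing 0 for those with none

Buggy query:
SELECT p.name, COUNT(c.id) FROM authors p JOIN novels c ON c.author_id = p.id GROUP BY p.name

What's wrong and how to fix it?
Bug: INNER JOIN drops authors rows that have no matching novels rows

Fix: Use LEFT JOIN so parents without children still appear (COUNT(c.id) gives 0)

Corrected query:
SELECT p.name, COUNT(c.id) FROM authors p LEFT JOIN novels c ON c.author_id = p.id GROUP BY p.name

Result:
name    | COUNT(c.id)
--------+------------
Atwood  | 0          
Borges  | 2          
Orwell  | 1          
Tolkien | 1          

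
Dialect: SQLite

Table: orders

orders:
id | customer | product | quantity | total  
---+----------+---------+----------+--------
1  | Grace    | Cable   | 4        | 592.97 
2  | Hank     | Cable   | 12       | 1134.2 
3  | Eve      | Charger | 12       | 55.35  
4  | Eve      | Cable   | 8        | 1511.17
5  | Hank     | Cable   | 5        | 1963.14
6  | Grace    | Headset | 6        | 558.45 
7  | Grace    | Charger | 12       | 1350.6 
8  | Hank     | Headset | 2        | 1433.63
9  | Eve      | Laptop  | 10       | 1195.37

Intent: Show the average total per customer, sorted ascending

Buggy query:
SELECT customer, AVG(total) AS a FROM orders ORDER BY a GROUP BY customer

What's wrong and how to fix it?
Bug: GROUP BY must precede ORDER BY

Fix: Reorder: SELECT … FROM … GROUP BY … ORDER BY …

Corrected query:
SELECT customer, AVG(total) AS a FROM orders GROUP BY customer ORDER BY a

Result:
customer | a          
---------+------------
Grace    | 834.006667 
Eve      | 920.63     
Hank     | 1510.323333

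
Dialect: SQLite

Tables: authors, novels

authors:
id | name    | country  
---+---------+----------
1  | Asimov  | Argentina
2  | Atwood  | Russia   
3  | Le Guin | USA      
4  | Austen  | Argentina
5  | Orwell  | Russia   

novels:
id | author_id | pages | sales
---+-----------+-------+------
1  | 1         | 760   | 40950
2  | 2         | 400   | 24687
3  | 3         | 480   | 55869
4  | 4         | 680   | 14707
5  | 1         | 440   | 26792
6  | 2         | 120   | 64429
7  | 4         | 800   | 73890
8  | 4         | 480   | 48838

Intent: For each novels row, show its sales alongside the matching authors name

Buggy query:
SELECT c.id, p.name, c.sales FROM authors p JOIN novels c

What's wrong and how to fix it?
Bug: JOIN with no ON clause produces a cartesian product; every novels row pairs with every authors row

Fix: Add ON c.author_id = p.id to the JOIN

Corrected query:
SELECT c.id, p.name, c.sales FROM authors p JOIN novels c ON c.author_id = p.id

Result:
id | name    | sales
---+---------+------
1  | Asimov  | 40950
2  | Atwood  | 24687
3  | Le Guin | 55869
4  | Austen  | 14707
5  | Asimov  | 26792
6  | Atwood  | 64429
7  | Austen  | 73890
8  | Austen  | 48838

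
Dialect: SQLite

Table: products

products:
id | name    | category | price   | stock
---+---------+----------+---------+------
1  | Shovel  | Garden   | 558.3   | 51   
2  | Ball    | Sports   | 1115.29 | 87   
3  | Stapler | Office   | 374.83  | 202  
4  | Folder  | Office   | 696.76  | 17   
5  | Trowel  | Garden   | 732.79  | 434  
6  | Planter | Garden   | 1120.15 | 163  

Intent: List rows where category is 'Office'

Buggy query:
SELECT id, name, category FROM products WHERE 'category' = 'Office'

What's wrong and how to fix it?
Bug: Single quotes denote string literals in SQL; the column name is being compared as a constant string

Fix: Reference the column as category without single quotes

Corrected query:
SELECT id, name, category FROM products WHERE category = 'Office'

Result:
id | name    | category
---+---------+---------
3  | Stapler | Office  
4  | Folder  | Office  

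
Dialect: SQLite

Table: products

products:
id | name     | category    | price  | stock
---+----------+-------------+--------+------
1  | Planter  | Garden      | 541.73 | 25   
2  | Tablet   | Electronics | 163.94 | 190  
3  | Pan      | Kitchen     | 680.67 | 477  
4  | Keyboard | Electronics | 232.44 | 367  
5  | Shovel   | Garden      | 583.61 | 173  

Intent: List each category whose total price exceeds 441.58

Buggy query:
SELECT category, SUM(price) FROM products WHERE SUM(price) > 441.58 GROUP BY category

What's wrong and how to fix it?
Bug: SUM(price) is an aggregate, but WHERE filters rows before aggregation

Fix: Use HAVING (which filters groups after aggregation) instead of WHERE

Corrected query:
SELECT category, SUM(price) FROM products GROUP BY category HAVING SUM(price) > 441.58

Result:
category | SUM(price)
---------+-----------
Garden   | 1125.34   
Kitchen  | 680.67    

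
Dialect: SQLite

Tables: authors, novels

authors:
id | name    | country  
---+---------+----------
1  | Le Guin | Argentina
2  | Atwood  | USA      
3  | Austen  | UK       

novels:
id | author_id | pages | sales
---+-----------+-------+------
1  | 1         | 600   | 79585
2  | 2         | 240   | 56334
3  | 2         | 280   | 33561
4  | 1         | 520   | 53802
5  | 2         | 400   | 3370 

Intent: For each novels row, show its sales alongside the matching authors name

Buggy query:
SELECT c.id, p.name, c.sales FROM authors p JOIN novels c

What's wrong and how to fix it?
Bug: JOIN with no ON clause produces a cartesian product; every novels row pairs with every authors row

Fix: Add ON c.author_id = p.id to the JOIN

Corrected query:
SELECT c.id, p.name, c.sales FROM authors p JOIN novels c ON c.author_id = p.id

Result:
id | name    | sales
---+---------+------
1  | Le Guin | 79585
2  | Atwood  | 56334
3  | Atwood  | 33561
4  | Le Guin | 53802
5  | Atwood  | 3370 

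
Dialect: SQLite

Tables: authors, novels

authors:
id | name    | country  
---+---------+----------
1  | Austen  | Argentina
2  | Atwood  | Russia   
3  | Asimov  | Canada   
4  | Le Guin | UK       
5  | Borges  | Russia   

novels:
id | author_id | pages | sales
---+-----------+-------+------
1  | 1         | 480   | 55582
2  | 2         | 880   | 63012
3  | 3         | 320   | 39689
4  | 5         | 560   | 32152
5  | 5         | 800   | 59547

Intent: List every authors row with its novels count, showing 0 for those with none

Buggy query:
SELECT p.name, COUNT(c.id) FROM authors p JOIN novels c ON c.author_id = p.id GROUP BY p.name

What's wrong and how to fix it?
Bug: INNER JOIN drops authors rows that have no matching novels rows

Fix: Switch to LEFT JOIN to retain unmatched parent rows

Corrected query:
SELECT p.name, COUNT(c.id) FROM authors p LEFT JOIN novels c ON c.author_id = p.id GROUP BY p.name

Result:
name    | COUNT(c.id)
--------+------------
Asimov  | 1          
Atwood  | 1          
Austen  | 1          
Borges  | 2          
Le Guin | 0          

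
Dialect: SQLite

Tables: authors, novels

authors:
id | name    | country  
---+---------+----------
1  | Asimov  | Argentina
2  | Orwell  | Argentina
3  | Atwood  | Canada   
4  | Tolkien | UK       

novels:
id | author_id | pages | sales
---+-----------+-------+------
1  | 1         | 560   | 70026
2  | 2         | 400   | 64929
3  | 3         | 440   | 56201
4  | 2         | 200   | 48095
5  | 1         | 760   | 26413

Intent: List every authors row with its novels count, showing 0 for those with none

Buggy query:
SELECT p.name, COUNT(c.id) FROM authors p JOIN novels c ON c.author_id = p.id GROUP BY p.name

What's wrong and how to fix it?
Bug: INNER JOIN drops authors rows that have no matching novels rows

Fix: Switch to LEFT JOIN to retain unmatched parent rows

Corrected query:
SELECT p.name, COUNT(c.id) FROM authors p LEFT JOIN novels c ON c.author_id = p.id GROUP BY p.name

Result:
name    | COUNT(c.id)
--------+------------
Asimov  | 2          
Atwood  | 1          
Orwell  | 2          
Tolkien | 0          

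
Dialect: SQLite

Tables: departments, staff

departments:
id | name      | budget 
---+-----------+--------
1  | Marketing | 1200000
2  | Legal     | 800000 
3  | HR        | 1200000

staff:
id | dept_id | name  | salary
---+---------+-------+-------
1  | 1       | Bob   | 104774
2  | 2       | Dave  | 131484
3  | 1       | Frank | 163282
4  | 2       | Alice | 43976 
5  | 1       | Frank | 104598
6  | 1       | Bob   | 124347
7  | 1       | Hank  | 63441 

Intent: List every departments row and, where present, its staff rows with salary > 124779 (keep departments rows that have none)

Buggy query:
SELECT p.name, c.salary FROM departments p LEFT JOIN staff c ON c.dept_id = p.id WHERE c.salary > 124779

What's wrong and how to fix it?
Bug: Filtering c.salary in WHERE discards the NULL rows produced by LEFT JOIN, turning it into an inner join

Fix: Move the right-table condition into the ON clause so unmatched parents are kept

Corrected query:
SELECT p.name, c.salary FROM departments p LEFT JOIN staff c ON c.dept_id = p.id AND c.salary > 124779

Result:
name      | salary
----------+-------
Marketing | 163282
Legal     | 131484
HR        | NULL  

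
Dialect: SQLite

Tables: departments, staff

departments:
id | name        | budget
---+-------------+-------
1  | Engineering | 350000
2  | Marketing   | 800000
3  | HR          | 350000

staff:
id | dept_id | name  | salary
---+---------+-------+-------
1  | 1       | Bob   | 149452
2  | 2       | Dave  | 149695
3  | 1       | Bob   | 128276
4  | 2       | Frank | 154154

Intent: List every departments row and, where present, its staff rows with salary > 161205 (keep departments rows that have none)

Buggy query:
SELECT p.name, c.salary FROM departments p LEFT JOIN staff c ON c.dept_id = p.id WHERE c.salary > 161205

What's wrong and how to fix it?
Bug: A WHERE condition on the right-hand table after LEFT JOIN drops unmatched parents

Fix: Put 'c.salary > 161205' in the JOIN's ON clause instead of WHERE

Corrected query:
SELECT p.name, c.salary FROM departments p LEFT JOIN staff c ON c.dept_id = p.id AND c.salary > 161205

Result:
name        | salary
------------+-------
Engineering | NULL  
Marketing   | NULL  
HR          | NULL  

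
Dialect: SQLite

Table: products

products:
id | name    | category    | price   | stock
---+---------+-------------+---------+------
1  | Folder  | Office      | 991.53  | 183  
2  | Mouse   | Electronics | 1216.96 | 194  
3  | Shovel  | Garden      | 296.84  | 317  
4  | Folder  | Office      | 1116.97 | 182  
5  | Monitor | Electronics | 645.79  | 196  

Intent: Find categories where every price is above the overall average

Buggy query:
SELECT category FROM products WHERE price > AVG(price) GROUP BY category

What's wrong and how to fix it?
Bug: WHERE evaluates per row before aggregation, so AVG() is unavailable

Fix: Compute the overall average in a scalar subquery and compare each group's MIN against it in HAVING

Corrected query:
SELECT category FROM products GROUP BY category HAVING MIN(price) > (SELECT AVG(price) FROM products)

Result:
category
--------
Office  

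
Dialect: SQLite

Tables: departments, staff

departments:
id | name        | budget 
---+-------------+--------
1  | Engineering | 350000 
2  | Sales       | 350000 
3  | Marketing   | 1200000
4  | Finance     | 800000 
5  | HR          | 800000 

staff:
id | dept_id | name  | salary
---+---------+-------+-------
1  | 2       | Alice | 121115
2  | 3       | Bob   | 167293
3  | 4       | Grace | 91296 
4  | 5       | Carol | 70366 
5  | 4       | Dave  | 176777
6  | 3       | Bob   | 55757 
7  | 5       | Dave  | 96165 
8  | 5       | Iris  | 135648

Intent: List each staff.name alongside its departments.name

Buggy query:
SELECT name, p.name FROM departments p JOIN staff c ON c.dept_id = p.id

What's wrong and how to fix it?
Bug: 'name' exists in both joined tables, so the database can't tell which one is meant

Fix: Qualify the column with its table alias (c.name)

Corrected query:
SELECT c.name, p.name FROM departments p JOIN staff c ON c.dept_id = p.id

Result:
name  | name     
------+----------
Alice | Sales    
Bob   | Marketing
Grace | Finance  
Carol | HR       
Dave  | Finance  
Bob   | Marketing
Dave  | HR       
Iris  | HR       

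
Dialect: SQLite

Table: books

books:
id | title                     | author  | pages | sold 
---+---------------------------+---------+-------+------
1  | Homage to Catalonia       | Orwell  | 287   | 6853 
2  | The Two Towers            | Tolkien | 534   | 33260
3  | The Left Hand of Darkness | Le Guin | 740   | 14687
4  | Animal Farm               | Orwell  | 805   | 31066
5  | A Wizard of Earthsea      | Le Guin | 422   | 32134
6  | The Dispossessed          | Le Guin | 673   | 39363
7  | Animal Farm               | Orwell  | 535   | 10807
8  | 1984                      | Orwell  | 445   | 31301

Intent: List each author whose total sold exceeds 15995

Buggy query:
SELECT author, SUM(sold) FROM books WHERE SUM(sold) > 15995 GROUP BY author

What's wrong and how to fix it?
Bug: Aggregate functions cannot appear in a WHERE clause

Fix: Move the aggregate condition to a HAVING clause

Corrected query:
SELECT author, SUM(sold) FROM books GROUP BY author HAVING SUM(sold) > 15995

Result:
author  | SUM(sold)
--------+----------
Le Guin | 86184    
Orwell  | 80027    
Tolkien | 33260    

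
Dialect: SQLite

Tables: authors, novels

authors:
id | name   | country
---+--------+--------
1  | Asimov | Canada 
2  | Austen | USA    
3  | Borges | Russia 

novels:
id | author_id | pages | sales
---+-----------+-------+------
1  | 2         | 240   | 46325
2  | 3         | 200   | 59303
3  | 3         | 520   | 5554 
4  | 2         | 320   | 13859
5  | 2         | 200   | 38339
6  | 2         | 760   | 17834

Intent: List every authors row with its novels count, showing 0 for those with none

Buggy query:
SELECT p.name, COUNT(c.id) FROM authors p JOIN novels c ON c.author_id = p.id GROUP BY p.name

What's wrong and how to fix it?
Bug: An inner join excludes parents with zero children

Fix: Use LEFT JOIN so parents without children still appear (COUNT(c.id) gives 0)

Corrected query:
SELECT p.name, COUNT(c.id) FROM authors p LEFT JOIN novels c ON c.author_id = p.id GROUP BY p.name

Result:
name   | COUNT(c.id)
-------+------------
Asimov | 0          
Austen | 4          
Borges | 2          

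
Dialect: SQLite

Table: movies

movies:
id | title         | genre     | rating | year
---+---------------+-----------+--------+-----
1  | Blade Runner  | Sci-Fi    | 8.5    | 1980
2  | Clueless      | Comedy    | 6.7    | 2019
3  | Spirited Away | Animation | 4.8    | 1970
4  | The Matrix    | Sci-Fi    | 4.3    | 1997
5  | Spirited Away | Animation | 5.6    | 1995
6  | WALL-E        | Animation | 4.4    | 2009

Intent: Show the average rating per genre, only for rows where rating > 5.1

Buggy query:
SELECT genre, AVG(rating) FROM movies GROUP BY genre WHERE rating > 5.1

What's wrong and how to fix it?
Bug: WHERE cannot follow GROUP BY

Fix: Place WHERE between FROM and GROUP BY

Corrected query:
SELECT genre, AVG(rating) FROM movies WHERE rating > 5.1 GROUP BY genre

Result:
genre     | AVG(rating)
----------+------------
Animation | 5.6        
Comedy    | 6.7        
Sci-Fi    | 8.5        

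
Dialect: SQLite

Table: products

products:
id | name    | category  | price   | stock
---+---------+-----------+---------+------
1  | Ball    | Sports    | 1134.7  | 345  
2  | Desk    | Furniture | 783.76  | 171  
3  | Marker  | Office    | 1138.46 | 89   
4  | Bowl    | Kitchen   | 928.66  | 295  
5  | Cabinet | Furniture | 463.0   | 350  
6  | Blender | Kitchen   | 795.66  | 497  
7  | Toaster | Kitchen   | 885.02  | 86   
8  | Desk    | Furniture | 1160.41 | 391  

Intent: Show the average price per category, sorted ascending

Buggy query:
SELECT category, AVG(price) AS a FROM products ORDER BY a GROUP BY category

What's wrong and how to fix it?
Bug: ORDER BY appears before GROUP BY; SQL clause order requires GROUP BY first

Fix: Move ORDER BY to the end, after GROUP BY

Corrected query:
SELECT category, AVG(price) AS a FROM products GROUP BY category ORDER BY a

Result:
category  | a      
----------+--------
Furniture | 802.39 
Kitchen   | 869.78 
Sports    | 1134.7 
Office    | 1138.46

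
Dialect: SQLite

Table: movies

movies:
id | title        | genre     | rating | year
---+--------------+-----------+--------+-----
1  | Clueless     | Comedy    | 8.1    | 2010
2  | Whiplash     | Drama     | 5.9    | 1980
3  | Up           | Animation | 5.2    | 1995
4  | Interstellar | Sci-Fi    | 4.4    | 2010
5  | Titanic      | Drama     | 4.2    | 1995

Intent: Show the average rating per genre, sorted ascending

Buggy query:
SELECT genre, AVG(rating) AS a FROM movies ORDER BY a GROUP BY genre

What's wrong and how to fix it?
Bug: GROUP BY must precede ORDER BY

Fix: Move ORDER BY to the end, after GROUP BY

Corrected query:
SELECT genre, AVG(rating) AS a FROM movies GROUP BY genre ORDER BY a

Result:
genre     | a   
----------+-----
Sci-Fi    | 4.4 
Drama     | 5.05
Animation | 5.2 
Comedy    | 8.1 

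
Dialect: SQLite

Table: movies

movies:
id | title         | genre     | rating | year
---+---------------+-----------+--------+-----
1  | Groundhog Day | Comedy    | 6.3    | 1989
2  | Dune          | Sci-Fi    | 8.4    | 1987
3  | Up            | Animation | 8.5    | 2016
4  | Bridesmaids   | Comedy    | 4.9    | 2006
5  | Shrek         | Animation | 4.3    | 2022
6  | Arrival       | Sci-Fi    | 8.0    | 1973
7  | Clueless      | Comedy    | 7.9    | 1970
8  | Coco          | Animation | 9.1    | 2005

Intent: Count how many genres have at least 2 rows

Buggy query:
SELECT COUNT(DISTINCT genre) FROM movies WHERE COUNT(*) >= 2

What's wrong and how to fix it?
Bug: WHERE filters individual rows, not groups, so a group-level COUNT is invalid there

Fix: Use a subquery that GROUPs and filters with HAVING, then count its rows

Corrected query:
SELECT COUNT(*) FROM (SELECT genre FROM movies GROUP BY genre HAVING COUNT(*) >= 2)

Result:
COUNT(*)
--------
3       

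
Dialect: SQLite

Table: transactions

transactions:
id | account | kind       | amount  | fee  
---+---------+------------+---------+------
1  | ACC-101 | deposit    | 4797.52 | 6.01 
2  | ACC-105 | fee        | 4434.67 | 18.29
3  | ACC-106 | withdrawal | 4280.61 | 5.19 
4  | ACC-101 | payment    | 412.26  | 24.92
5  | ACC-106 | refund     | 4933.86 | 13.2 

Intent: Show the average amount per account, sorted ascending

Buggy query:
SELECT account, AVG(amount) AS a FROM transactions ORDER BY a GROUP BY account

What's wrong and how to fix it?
Bug: GROUP BY must precede ORDER BY

Fix: Reorder: SELECT … FROM … GROUP BY … ORDER BY …

Corrected query:
SELECT account, AVG(amount) AS a FROM transactions GROUP BY account ORDER BY a

Result:
account | a       
--------+---------
ACC-101 | 2604.89 
ACC-105 | 4434.67 
ACC-106 | 4607.235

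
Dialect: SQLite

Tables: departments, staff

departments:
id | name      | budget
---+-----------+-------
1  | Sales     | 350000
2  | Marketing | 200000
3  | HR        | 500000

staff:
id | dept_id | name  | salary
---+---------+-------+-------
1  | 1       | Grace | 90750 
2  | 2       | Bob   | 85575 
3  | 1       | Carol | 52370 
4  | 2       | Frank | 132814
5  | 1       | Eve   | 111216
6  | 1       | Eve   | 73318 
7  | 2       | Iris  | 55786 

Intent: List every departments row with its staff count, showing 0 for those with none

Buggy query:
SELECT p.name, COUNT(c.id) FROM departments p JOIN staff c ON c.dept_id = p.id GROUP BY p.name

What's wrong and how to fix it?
Bug: INNER JOIN drops departments rows that have no matching staff rows

Fix: Switch to LEFT JOIN to retain unmatched parent rows

Corrected query:
SELECT p.name, COUNT(c.id) FROM departments p LEFT JOIN staff c ON c.dept_id = p.id GROUP BY p.name

Result:
name      | COUNT(c.id)
----------+------------
HR        | 0          
Marketing | 3          
Sales     | 4          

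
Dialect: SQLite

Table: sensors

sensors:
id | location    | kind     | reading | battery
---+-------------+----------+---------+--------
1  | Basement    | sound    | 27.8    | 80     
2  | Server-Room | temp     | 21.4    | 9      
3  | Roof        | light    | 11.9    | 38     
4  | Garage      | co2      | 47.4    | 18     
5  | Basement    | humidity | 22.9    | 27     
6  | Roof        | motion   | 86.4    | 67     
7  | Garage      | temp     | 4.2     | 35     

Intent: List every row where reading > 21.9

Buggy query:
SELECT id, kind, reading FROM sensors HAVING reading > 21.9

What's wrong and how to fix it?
Bug: HAVING filters the output of aggregation, but this query has no GROUP BY and no aggregate functions, so SQLite rejects it (HAVING clause on a non-aggregate query); the condition here is per row

Fix: Use WHERE for row-level filtering

Corrected query:
SELECT id, kind, reading FROM sensors WHERE reading > 21.9

Result:
id | kind     | reading
---+----------+--------
1  | sound    | 27.8   
4  | co2      | 47.4   
5  | humidity | 22.9   
6  | motion   | 86.4   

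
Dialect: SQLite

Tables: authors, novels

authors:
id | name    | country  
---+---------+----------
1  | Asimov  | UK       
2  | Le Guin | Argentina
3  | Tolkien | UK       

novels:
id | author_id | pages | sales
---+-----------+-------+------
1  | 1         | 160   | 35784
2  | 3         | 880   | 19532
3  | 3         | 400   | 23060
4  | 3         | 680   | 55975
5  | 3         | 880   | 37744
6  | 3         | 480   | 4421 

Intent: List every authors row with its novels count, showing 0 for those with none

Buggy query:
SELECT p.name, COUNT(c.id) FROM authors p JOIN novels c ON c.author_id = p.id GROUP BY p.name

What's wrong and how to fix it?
Bug: INNER JOIN drops authors rows that have no matching novels rows

Fix: Switch to LEFT JOIN to retain unmatched parent rows

Corrected query:
SELECT p.name, COUNT(c.id) FROM authors p LEFT JOIN novels c ON c.author_id = p.id GROUP BY p.name

Result:
name    | COUNT(c.id)
--------+------------
Asimov  | 1          
Le Guin | 0          
Tolkien | 5          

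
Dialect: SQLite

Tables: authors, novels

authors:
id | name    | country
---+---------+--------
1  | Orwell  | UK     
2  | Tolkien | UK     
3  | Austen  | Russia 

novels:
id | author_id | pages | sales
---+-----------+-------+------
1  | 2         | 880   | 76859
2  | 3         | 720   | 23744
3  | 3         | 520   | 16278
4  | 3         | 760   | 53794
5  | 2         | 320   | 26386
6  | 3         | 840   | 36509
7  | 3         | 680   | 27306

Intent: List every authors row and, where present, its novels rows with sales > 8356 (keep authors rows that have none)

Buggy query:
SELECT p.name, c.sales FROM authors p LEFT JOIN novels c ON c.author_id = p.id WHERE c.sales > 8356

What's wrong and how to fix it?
Bug: A WHERE condition on the right-hand table after LEFT JOIN drops unmatched parents

Fix: Move the right-table condition into the ON clause so unmatched parents are kept

Corrected query:
SELECT p.name, c.sales FROM authors p LEFT JOIN novels c ON c.author_id = p.id AND c.sales > 8356

Result:
name    | sales
--------+------
Orwell  | NULL 
Tolkien | 26386
Tolkien | 76859
Austen  | 16278
Austen  | 23744
Austen  | 27306
Austen  | 36509
Austen  | 53794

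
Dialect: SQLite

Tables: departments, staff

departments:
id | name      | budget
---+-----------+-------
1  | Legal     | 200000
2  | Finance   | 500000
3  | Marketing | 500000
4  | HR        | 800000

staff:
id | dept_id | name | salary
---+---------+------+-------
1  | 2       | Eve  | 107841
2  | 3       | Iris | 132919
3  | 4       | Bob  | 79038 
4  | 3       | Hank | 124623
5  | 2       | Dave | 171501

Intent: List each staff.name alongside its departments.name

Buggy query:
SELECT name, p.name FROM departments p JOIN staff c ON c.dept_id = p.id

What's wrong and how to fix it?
Bug: 'name' exists in both joined tables, so the database can't tell which one is meant

Fix: Prefix ambiguous columns with the table alias

Corrected query:
SELECT c.name, p.name FROM departments p JOIN staff c ON c.dept_id = p.id

Result:
name | name     
-----+----------
Eve  | Finance  
Iris | Marketing
Bob  | HR       
Hank | Marketing
Dave | Finance  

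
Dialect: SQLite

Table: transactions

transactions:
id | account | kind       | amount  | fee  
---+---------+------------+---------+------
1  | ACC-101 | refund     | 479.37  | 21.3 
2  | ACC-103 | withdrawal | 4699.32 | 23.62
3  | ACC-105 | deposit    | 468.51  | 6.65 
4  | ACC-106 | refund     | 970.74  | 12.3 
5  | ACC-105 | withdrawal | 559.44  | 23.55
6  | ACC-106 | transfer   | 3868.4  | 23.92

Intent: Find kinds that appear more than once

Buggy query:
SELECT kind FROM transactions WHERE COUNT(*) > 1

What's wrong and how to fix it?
Bug: WHERE can't reference COUNT(*); aggregates are computed after WHERE

Fix: Group first, then use HAVING for the count condition

Corrected query:
SELECT kind FROM transactions GROUP BY kind HAVING COUNT(*) > 1

Result:
kind      
----------
refund    
withdrawal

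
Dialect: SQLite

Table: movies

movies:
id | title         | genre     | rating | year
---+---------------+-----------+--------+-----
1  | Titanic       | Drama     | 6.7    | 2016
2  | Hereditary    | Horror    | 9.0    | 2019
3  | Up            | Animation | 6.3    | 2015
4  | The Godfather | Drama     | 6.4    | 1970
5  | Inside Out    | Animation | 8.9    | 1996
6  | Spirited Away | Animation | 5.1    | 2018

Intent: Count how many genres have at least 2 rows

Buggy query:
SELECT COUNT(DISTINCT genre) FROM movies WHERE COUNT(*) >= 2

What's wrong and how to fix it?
Bug: WHERE filters individual rows, not groups, so a group-level COUNT is invalid there

Fix: Use a subquery that GROUPs and filters with HAVING, then count its rows

Corrected query:
SELECT COUNT(*) FROM (SELECT genre FROM movies GROUP BY genre HAVING COUNT(*) >= 2)

Result:
COUNT(*)
--------
2       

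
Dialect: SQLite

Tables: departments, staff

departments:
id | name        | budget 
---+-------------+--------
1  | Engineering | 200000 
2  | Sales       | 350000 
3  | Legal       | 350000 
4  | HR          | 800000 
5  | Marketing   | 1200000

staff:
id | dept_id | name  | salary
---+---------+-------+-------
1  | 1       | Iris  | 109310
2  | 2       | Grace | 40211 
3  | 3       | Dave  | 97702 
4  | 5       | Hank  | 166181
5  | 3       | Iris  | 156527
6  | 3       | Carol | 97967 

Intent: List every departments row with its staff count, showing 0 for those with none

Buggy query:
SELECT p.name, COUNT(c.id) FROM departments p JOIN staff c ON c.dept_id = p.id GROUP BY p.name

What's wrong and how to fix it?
Bug: An inner join excludes parents with zero children

Fix: Switch to LEFT JOIN to retain unmatched parent rows

Corrected query:
SELECT p.name, COUNT(c.id) FROM departments p LEFT JOIN staff c ON c.dept_id = p.id GROUP BY p.name

Result:
name        | COUNT(c.id)
------------+------------
Engineering | 1          
HR          | 0          
Legal       | 3          
Marketing   | 1          
Sales       | 1          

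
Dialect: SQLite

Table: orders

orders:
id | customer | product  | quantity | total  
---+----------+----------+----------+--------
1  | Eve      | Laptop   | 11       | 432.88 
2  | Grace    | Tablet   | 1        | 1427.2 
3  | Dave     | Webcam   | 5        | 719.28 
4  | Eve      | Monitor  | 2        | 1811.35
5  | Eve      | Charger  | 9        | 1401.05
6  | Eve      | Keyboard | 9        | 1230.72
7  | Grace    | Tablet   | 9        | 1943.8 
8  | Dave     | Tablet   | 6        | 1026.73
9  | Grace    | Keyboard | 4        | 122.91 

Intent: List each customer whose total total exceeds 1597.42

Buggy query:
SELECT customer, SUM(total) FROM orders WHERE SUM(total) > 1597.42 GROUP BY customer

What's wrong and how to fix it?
Bug: SUM(total) is an aggregate, but WHERE filters rows before aggregation

Fix: Use HAVING (which filters groups after aggregation) instead of WHERE

Corrected query:
SELECT customer, SUM(total) FROM orders GROUP BY customer HAVING SUM(total) > 1597.42

Result:
customer | SUM(total)
---------+-----------
Dave     | 1746.01   
Eve      | 4876      
Grace    | 3493.91   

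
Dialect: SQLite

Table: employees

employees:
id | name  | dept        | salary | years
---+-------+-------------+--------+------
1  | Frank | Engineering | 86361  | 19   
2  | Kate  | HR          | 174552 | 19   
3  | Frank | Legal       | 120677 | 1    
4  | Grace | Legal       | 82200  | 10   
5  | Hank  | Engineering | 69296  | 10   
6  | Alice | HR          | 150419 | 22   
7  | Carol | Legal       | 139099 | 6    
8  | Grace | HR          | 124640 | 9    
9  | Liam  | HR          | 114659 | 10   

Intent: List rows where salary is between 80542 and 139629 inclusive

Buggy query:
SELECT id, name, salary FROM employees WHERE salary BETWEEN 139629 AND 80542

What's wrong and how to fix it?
Bug: The bounds are reversed; BETWEEN a AND b requires a <= b to match anything

Fix: Swap the bounds so the smaller value comes first

Corrected query:
SELECT id, name, salary FROM employees WHERE salary BETWEEN 80542 AND 139629

Result:
id | name  | salary
---+-------+-------
1  | Frank | 86361 
3  | Frank | 120677
4  | Grace | 82200 
7  | Carol | 139099
8  | Grace | 124640
9  | Liam  | 114659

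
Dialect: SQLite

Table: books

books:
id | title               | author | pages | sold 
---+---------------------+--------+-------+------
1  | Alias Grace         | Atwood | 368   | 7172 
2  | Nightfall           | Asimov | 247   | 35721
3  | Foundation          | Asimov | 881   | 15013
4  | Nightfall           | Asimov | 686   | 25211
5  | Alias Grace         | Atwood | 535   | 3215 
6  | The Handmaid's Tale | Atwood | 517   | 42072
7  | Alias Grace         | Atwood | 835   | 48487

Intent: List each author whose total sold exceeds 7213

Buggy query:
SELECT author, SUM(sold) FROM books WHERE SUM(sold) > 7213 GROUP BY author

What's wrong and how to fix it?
Bug: WHERE runs before GROUP BY, so aggregates aren't available there

Fix: Use HAVING (which filters groups after aggregation) instead of WHERE

Corrected query:
SELECT author, SUM(sold) FROM books GROUP BY author HAVING SUM(sold) > 7213

Result:
author | SUM(sold)
-------+----------
Asimov | 75945    
Atwood | 100946   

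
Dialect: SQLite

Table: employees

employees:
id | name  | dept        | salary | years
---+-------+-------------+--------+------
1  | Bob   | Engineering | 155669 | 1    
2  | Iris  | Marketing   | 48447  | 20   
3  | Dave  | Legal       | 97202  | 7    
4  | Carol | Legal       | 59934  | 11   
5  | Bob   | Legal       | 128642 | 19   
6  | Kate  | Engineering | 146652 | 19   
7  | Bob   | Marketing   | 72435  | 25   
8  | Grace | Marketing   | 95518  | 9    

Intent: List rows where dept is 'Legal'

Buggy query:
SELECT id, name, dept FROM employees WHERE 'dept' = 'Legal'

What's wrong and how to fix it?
Bug: Single quotes denote string literals in SQL; the column name is being compared as a constant string

Fix: Reference the column as dept without single quotes

Corrected query:
SELECT id, name, dept FROM employees WHERE dept = 'Legal'

Result:
id | name  | dept 
---+-------+------
3  | Dave  | Legal
4  | Carol | Legal
5  | Bob   | Legal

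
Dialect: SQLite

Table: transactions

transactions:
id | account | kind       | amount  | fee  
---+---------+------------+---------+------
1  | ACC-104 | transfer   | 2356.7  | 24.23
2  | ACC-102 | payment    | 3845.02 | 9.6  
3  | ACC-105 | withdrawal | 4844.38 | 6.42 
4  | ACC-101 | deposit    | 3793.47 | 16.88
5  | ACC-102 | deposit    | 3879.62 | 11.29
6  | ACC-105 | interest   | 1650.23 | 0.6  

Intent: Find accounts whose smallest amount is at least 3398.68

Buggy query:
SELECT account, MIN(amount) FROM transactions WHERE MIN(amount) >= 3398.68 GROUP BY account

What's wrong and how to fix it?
Bug: Aggregates like MIN are computed per group after WHERE runs

Fix: Replace WHERE with HAVING after the GROUP BY

Corrected query:
SELECT account, MIN(amount) FROM transactions GROUP BY account HAVING MIN(amount) >= 3398.68

Result:
account | MIN(amount)
--------+------------
ACC-101 | 3793.47    
ACC-102 | 3845.02    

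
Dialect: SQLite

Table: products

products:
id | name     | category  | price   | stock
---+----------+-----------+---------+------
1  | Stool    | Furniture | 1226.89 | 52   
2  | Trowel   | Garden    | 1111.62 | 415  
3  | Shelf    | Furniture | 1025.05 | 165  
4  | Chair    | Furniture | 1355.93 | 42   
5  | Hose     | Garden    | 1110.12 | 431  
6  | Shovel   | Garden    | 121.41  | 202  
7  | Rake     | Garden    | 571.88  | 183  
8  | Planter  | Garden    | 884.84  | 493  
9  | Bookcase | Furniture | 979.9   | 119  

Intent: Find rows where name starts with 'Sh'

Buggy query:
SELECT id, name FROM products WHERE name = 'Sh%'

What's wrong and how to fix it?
Bug: '=' compares the literal string including the % character; pattern matching needs LIKE

Fix: Replace '=' with LIKE so 'Sh%' is treated as a pattern

Corrected query:
SELECT id, name FROM products WHERE name LIKE 'Sh%'

Result:
id | name  
---+-------
3  | Shelf 
6  | Shovel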